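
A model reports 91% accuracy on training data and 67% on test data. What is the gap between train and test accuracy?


Gap = train_accuracy - test_accuracy
= 91 - 67
= 24%
This large gap strongly indicates overfitting.

24


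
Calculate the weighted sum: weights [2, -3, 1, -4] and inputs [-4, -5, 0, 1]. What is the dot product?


Element-wise products:
2 * -4 = -8
-3 * -5 = 15
1 * 0 = 0
-4 * 1 = -4
Sum = -8 + 15 + 0 + -4
= 3

3


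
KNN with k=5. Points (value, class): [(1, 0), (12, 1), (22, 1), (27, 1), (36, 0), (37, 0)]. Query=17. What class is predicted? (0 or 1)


Distances from query 17:
Point 12 (class 1): distance = 5
Point 22 (class 1): distance = 5
Point 27 (class 1): distance = 10
Point 1 (class 0): distance = 16
Point 36 (class 0): distance = 19
K=5 nearest neighbors: classes = [1, 1, 1, 0, 0]
Votes for class 1: 3 / 5
Majority vote => class 1

1


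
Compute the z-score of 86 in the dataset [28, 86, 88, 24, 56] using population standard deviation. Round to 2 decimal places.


Mean = (28 + 86 + 88 + 24 + 56) / 5 = 56.4
Variance = sum((x_i - mean)^2) / n = 746.24
Std = sqrt(746.24) = 27.3174
Z = (x - mean) / std
= (86 - 56.4) / 27.3174
= 29.6 / 27.3174
= 1.08

1.08


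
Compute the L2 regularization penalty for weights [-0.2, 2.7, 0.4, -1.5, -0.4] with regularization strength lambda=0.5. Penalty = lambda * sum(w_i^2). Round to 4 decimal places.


Squaring each weight:
(-0.2)^2 = 0.04
2.7^2 = 7.29
0.4^2 = 0.16
(-1.5)^2 = 2.25
(-0.4)^2 = 0.16
Sum of squares = 9.9
Penalty = 0.5 * 9.9 = 4.9500

4.9500


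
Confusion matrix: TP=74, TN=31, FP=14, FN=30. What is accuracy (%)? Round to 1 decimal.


Accuracy = (TP + TN) / (TP + TN + FP + FN) * 100
= (74 + 31) / (74 + 31 + 14 + 30)
= 105 / 149
= 0.7047
= 70.5%

70.5


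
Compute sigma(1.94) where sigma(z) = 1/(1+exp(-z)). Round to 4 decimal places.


sigmoid(z) = 1 / (1 + exp(-z))
exp(-(1.94)) = exp(-1.94) = 0.1437
1 + 0.1437 = 1.1437
1 / 1.1437 = 0.8744

0.8744


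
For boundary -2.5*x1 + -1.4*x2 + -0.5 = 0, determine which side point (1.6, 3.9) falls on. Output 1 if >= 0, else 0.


Compute -2.5 * 1.6 + -1.4 * 3.9 + -0.5
= -4.0 + -5.46 + -0.5
= -9.96
Since -9.96 < 0, the point is on the negative side.

0


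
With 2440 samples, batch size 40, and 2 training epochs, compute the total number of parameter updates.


Iterations per epoch = 2440 / 40 = 61
Total updates = iterations_per_epoch * epochs
= 61 * 2
= 122

122


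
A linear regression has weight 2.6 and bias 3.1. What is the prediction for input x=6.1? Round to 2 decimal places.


y = 2.6 * 6.1 + (3.1)
= 15.86 + (3.1)
= 18.96

18.96


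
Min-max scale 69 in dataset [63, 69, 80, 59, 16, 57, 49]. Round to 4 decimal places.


Min = 16, Max = 80
Range = 80 - 16 = 64
Scaled = (x - min) / (max - min)
= (69 - 16) / 64
= 53 / 64
= 0.8281

0.8281


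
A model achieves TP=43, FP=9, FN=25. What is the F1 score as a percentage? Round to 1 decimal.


Precision = TP / (TP + FP) = 43 / 52 = 0.8269
Recall = TP / (TP + FN) = 43 / 68 = 0.6324
F1 = 2 * P * R / (P + R)
= 2 * 0.8269 * 0.6324 / (0.8269 + 0.6324)
= 1.0458 / 1.4593
= 0.7167
As percentage: 71.7%

71.7


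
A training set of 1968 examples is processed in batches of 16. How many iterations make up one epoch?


Iterations per epoch = dataset_size / batch_size
= 1968 / 16
= 123

123


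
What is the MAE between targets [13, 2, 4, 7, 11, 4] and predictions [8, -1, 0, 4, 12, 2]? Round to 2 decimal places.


Absolute errors: [5, 3, 4, 3, 1, 2]
Sum of absolute errors = 18
MAE = 18 / 6 = 3.00

3.00


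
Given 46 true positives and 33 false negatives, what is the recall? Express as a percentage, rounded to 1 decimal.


Recall = TP / (TP + FN) * 100
= 46 / (46 + 33)
= 46 / 79
= 0.5823
= 58.2%

58.2


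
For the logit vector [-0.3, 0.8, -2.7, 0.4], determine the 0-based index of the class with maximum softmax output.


Softmax is a monotonic transformation, so it preserves the argmax.
We need to find the index of the maximum logit.
Index 0: -0.3
Index 1: 0.8
Index 2: -2.7
Index 3: 0.4
Maximum logit = 0.8 at index 1

1


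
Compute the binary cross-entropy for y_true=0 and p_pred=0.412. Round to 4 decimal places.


For y=0: Loss = -log(1-p)
= -log(1 - 0.412)
= -log(0.588)
= -(-0.531)
= 0.5310

0.5310


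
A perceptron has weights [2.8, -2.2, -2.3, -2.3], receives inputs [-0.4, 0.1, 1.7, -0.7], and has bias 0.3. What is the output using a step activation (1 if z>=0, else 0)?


z = w . x + b
= 2.8*-0.4 + -2.2*0.1 + -2.3*1.7 + -2.3*-0.7 + 0.3
= -1.12 + -0.22 + -3.91 + 1.61 + 0.3
= -3.64 + 0.3
= -3.34
Since z = -3.34 < 0, output = 0

0


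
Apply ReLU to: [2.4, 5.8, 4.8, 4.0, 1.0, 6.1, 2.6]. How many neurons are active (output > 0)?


ReLU(x) = max(0, x) for each element:
ReLU(2.4) = 2.4
ReLU(5.8) = 5.8
ReLU(4.8) = 4.8
ReLU(4.0) = 4.0
ReLU(1.0) = 1.0
ReLU(6.1) = 6.1
ReLU(2.6) = 2.6
Active neurons (>0): 7

7


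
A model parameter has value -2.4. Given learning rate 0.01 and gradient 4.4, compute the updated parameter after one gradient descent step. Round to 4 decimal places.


w_new = w_old - lr * gradient
= -2.4 - 0.01 * 4.4
= -2.4 - (0.044)
= -2.4440

-2.4440


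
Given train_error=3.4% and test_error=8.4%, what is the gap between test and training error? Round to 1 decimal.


Generalization gap = test_error - train_error
= 8.4 - 3.4
= 5.0%
A moderate gap.

5.0


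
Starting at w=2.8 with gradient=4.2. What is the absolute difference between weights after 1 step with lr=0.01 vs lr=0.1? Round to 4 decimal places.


With lr=0.01: w_new = 2.8 - 0.01 * 4.2 = 2.758
With lr=0.1: w_new = 2.8 - 0.1 * 4.2 = 2.38
Absolute difference = |2.758 - 2.38|
= 0.3780

0.3780


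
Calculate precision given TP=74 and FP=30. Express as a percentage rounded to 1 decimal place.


Precision = TP / (TP + FP) * 100
= 74 / (74 + 30)
= 74 / 104
= 0.7115
= 71.2%

71.2


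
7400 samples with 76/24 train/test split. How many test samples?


Train samples = 7400 * 76% = 5624
Test samples = 7400 - 5624
= 1776

1776


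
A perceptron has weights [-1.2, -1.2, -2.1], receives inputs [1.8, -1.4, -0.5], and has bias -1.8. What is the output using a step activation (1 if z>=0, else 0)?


z = w . x + b
= -1.2*1.8 + -1.2*-1.4 + -2.1*-0.5 + -1.8
= -2.16 + 1.68 + 1.05 + -1.8
= 0.57 + -1.8
= -1.23
Since z = -1.23 < 0, output = 0

0


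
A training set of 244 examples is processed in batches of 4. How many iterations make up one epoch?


Iterations per epoch = dataset_size / batch_size
= 244 / 4
= 61

61


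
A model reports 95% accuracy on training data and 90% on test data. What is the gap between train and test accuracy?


Gap = train_accuracy - test_accuracy
= 95 - 90
= 5%
This moderate gap may indicate mild overfitting.

5


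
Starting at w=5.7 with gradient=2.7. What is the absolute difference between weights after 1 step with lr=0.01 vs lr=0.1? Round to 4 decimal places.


With lr=0.01: w_new = 5.7 - 0.01 * 2.7 = 5.673
With lr=0.1: w_new = 5.7 - 0.1 * 2.7 = 5.43
Absolute difference = |5.673 - 5.43|
= 0.2430

0.2430


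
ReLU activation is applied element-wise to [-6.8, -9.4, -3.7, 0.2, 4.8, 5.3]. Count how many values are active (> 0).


ReLU(x) = max(0, x) for each element:
ReLU(-6.8) = 0
ReLU(-9.4) = 0
ReLU(-3.7) = 0
ReLU(0.2) = 0.2
ReLU(4.8) = 4.8
ReLU(5.3) = 5.3
Active neurons (>0): 3

3


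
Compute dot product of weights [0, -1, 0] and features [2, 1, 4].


Element-wise products:
0 * 2 = 0
-1 * 1 = -1
0 * 4 = 0
Sum = 0 + -1 + 0
= -1

-1


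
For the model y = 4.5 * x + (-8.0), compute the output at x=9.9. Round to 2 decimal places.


y = 4.5 * 9.9 + (-8.0)
= 44.55 + (-8.0)
= 36.55

36.55


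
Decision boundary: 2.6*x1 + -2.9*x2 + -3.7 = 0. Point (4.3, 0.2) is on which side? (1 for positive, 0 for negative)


Compute 2.6 * 4.3 + -2.9 * 0.2 + -3.7
= 11.18 + -0.58 + -3.7
= 6.9
Since 6.9 >= 0, the point is on the positive side.

1


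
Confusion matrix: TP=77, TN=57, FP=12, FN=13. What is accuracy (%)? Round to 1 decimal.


Accuracy = (TP + TN) / (TP + TN + FP + FN) * 100
= (77 + 57) / (77 + 57 + 12 + 13)
= 134 / 159
= 0.8428
= 84.3%

84.3


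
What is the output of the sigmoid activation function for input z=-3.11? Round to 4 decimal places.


sigmoid(z) = 1 / (1 + exp(-z))
exp(-(-3.11)) = exp(3.11) = 22.421
1 + 22.421 = 23.421
1 / 23.421 = 0.0427

0.0427


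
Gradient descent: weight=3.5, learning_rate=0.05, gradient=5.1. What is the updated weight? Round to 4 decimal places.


w_new = w_old - lr * gradient
= 3.5 - 0.05 * 5.1
= 3.5 - (0.255)
= 3.2450

3.2450


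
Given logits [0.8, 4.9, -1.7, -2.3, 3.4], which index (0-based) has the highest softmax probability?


Softmax is a monotonic transformation, so it preserves the argmax.
We need to find the index of the maximum logit.
Index 0: 0.8
Index 1: 4.9
Index 2: -1.7
Index 3: -2.3
Index 4: 3.4
Maximum logit = 4.9 at index 1

1


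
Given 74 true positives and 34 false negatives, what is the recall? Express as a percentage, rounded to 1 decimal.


Recall = TP / (TP + FN) * 100
= 74 / (74 + 34)
= 74 / 108
= 0.6852
= 68.5%

68.5


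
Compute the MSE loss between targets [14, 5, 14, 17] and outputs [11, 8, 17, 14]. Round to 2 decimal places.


Differences: [3, -3, -3, 3]
Squared errors: [9, 9, 9, 9]
Sum of squared errors = 36
MSE = 36 / 4 = 9.00

9.00


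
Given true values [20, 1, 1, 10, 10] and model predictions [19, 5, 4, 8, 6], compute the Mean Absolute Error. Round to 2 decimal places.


Absolute errors: [1, 4, 3, 2, 4]
Sum of absolute errors = 14
MAE = 14 / 5 = 2.80

2.80


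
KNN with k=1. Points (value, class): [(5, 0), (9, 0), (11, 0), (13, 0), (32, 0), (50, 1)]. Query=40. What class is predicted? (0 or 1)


Distances from query 40:
Point 32 (class 0): distance = 8
K=1 nearest neighbors: classes = [0]
Votes for class 1: 0 / 1
Majority vote => class 0

0


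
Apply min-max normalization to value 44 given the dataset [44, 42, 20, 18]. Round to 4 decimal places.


Min = 18, Max = 44
Range = 44 - 18 = 26
Scaled = (x - min) / (max - min)
= (44 - 18) / 26
= 26 / 26
= 1.0000

1.0000


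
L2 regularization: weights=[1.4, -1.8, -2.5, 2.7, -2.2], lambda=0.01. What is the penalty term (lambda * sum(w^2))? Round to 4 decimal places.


Squaring each weight:
1.4^2 = 1.96
(-1.8)^2 = 3.24
(-2.5)^2 = 6.25
2.7^2 = 7.29
(-2.2)^2 = 4.84
Sum of squares = 23.58
Penalty = 0.01 * 23.58 = 0.2358

0.2358


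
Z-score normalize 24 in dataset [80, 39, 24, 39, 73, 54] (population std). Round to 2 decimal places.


Mean = (80 + 39 + 24 + 39 + 73 + 54) / 6 = 51.5
Variance = sum((x_i - mean)^2) / n = 391.5833
Std = sqrt(391.5833) = 19.7885
Z = (x - mean) / std
= (24 - 51.5) / 19.7885
= -27.5 / 19.7885
= -1.39

-1.39


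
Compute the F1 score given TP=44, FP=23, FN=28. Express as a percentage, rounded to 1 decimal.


Precision = TP / (TP + FP) = 44 / 67 = 0.6567
Recall = TP / (TP + FN) = 44 / 72 = 0.6111
F1 = 2 * P * R / (P + R)
= 2 * 0.6567 * 0.6111 / (0.6567 + 0.6111)
= 0.8027 / 1.2678
= 0.6331
As percentage: 63.3%

63.3


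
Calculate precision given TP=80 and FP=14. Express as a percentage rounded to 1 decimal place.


Precision = TP / (TP + FP) * 100
= 80 / (80 + 14)
= 80 / 94
= 0.8511
= 85.1%

85.1


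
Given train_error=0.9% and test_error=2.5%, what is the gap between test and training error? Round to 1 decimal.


Generalization gap = test_error - train_error
= 2.5 - 0.9
= 1.6%
A small gap suggests good generalization.

1.6


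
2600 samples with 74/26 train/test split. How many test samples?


Train samples = 2600 * 74% = 1924
Test samples = 2600 - 1924
= 676

676


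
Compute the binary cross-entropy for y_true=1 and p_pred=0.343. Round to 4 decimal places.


For y=1: Loss = -log(p)
= -log(0.343)
= -(-1.07)
= 1.0700

1.0700


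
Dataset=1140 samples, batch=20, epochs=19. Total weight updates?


Iterations per epoch = 1140 / 20 = 57
Total updates = iterations_per_epoch * epochs
= 57 * 19
= 1083

1083


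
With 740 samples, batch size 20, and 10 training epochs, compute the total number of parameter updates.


Iterations per epoch = 740 / 20 = 37
Total updates = iterations_per_epoch * epochs
= 37 * 10
= 370

370


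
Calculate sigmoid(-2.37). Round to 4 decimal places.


sigmoid(z) = 1 / (1 + exp(-z))
exp(-(-2.37)) = exp(2.37) = 10.6974
1 + 10.6974 = 11.6974
1 / 11.6974 = 0.0855

0.0855


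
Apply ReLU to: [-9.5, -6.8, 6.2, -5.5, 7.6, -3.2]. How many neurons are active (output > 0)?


ReLU(x) = max(0, x) for each element:
ReLU(-9.5) = 0
ReLU(-6.8) = 0
ReLU(6.2) = 6.2
ReLU(-5.5) = 0
ReLU(7.6) = 7.6
ReLU(-3.2) = 0
Active neurons (>0): 2

2


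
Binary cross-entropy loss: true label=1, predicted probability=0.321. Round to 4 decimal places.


For y=1: Loss = -log(p)
= -log(0.321)
= -(-1.1363)
= 1.1363

1.1363


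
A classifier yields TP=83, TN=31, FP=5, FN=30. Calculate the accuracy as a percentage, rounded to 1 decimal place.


Accuracy = (TP + TN) / (TP + TN + FP + FN) * 100
= (83 + 31) / (83 + 31 + 5 + 30)
= 114 / 149
= 0.7651
= 76.5%

76.5


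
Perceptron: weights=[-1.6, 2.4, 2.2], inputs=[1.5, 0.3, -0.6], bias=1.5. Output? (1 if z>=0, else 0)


z = w . x + b
= -1.6*1.5 + 2.4*0.3 + 2.2*-0.6 + 1.5
= -2.4 + 0.72 + -1.32 + 1.5
= -3.0 + 1.5
= -1.5
Since z = -1.5 < 0, output = 0

0


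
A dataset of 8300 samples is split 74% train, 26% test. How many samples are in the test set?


Train samples = 8300 * 74% = 6142
Test samples = 8300 - 6142
= 2158

2158


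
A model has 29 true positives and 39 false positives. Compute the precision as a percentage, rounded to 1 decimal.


Precision = TP / (TP + FP) * 100
= 29 / (29 + 39)
= 29 / 68
= 0.4265
= 42.6%

42.6


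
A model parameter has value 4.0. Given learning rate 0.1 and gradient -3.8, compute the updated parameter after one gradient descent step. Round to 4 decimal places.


w_new = w_old - lr * gradient
= 4.0 - 0.1 * -3.8
= 4.0 - (-0.38)
= 4.3800

4.3800


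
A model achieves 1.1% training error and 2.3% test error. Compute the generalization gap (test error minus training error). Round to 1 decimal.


Generalization gap = test_error - train_error
= 2.3 - 1.1
= 1.2%
A small gap suggests good generalization.

1.2


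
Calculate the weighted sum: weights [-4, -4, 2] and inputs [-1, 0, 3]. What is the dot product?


Element-wise products:
-4 * -1 = 4
-4 * 0 = 0
2 * 3 = 6
Sum = 4 + 0 + 6
= 10

10


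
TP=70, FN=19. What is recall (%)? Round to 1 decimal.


Recall = TP / (TP + FN) * 100
= 70 / (70 + 19)
= 70 / 89
= 0.7865
= 78.7%

78.7


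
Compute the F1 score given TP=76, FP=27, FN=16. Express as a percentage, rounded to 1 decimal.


Precision = TP / (TP + FP) = 76 / 103 = 0.7379
Recall = TP / (TP + FN) = 76 / 92 = 0.8261
F1 = 2 * P * R / (P + R)
= 2 * 0.7379 * 0.8261 / (0.7379 + 0.8261)
= 1.2191 / 1.564
= 0.7795
As percentage: 77.9%

77.9


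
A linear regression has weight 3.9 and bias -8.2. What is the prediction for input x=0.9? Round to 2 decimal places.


y = 3.9 * 0.9 + (-8.2)
= 3.51 + (-8.2)
= -4.69

-4.69


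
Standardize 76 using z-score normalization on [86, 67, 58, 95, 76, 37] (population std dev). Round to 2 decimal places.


Mean = (86 + 67 + 58 + 95 + 76 + 37) / 6 = 69.8333
Variance = sum((x_i - mean)^2) / n = 359.8056
Std = sqrt(359.8056) = 18.9685
Z = (x - mean) / std
= (76 - 69.8333) / 18.9685
= 6.1667 / 18.9685
= 0.33

0.33


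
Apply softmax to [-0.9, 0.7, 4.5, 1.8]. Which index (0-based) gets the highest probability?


Softmax is a monotonic transformation, so it preserves the argmax.
We need to find the index of the maximum logit.
Index 0: -0.9
Index 1: 0.7
Index 2: 4.5
Index 3: 1.8
Maximum logit = 4.5 at index 2

2


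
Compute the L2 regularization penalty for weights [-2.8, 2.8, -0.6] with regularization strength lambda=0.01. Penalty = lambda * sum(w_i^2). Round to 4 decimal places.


Squaring each weight:
(-2.8)^2 = 7.84
2.8^2 = 7.84
(-0.6)^2 = 0.36
Sum of squares = 16.04
Penalty = 0.01 * 16.04 = 0.1604

0.1604


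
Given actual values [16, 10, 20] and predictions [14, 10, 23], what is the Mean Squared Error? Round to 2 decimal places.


Differences: [2, 0, -3]
Squared errors: [4, 0, 9]
Sum of squared errors = 13
MSE = 13 / 3 = 4.33

4.33


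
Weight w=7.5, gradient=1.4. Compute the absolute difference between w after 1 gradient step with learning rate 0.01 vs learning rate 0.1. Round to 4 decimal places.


With lr=0.01: w_new = 7.5 - 0.01 * 1.4 = 7.486
With lr=0.1: w_new = 7.5 - 0.1 * 1.4 = 7.36
Absolute difference = |7.486 - 7.36|
= 0.1260

0.1260


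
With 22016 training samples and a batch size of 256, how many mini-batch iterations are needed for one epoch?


Iterations per epoch = dataset_size / batch_size
= 22016 / 256
= 86

86


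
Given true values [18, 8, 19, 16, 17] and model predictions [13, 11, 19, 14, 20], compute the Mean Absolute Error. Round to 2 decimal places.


Absolute errors: [5, 3, 0, 2, 3]
Sum of absolute errors = 13
MAE = 13 / 5 = 2.60

2.60


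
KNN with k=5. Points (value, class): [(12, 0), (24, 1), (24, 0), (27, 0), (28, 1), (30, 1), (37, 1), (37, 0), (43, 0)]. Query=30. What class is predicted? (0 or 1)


Distances from query 30:
Point 30 (class 1): distance = 0
Point 28 (class 1): distance = 2
Point 27 (class 0): distance = 3
Point 24 (class 0): distance = 6
Point 24 (class 1): distance = 6
K=5 nearest neighbors: classes = [1, 1, 0, 0, 1]
Votes for class 1: 3 / 5
Majority vote => class 1

1


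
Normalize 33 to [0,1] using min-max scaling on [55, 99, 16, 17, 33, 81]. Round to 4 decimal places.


Min = 16, Max = 99
Range = 99 - 16 = 83
Scaled = (x - min) / (max - min)
= (33 - 16) / 83
= 17 / 83
= 0.2048

0.2048


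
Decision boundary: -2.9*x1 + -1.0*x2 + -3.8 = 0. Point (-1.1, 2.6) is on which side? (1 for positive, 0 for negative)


Compute -2.9 * -1.1 + -1.0 * 2.6 + -3.8
= 3.19 + -2.6 + -3.8
= -3.21
Since -3.21 < 0, the point is on the negative side.

0


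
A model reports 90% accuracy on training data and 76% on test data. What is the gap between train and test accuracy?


Gap = train_accuracy - test_accuracy
= 90 - 76
= 14%
This gap suggests the model is overfitting.

14


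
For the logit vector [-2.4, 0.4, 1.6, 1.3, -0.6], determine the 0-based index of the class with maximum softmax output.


Softmax is a monotonic transformation, so it preserves the argmax.
We need to find the index of the maximum logit.
Index 0: -2.4
Index 1: 0.4
Index 2: 1.6
Index 3: 1.3
Index 4: -0.6
Maximum logit = 1.6 at index 2

2


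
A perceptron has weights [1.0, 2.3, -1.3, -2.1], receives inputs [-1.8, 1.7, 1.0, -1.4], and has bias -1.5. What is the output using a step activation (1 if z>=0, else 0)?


z = w . x + b
= 1.0*-1.8 + 2.3*1.7 + -1.3*1.0 + -2.1*-1.4 + -1.5
= -1.8 + 3.91 + -1.3 + 2.94 + -1.5
= 3.75 + -1.5
= 2.25
Since z = 2.25 >= 0, output = 1

1


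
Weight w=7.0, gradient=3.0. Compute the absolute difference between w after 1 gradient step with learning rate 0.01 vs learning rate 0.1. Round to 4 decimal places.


With lr=0.01: w_new = 7.0 - 0.01 * 3.0 = 6.97
With lr=0.1: w_new = 7.0 - 0.1 * 3.0 = 6.7
Absolute difference = |6.97 - 6.7|
= 0.2700

0.2700


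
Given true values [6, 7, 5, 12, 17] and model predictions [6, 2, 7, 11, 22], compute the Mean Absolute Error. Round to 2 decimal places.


Absolute errors: [0, 5, 2, 1, 5]
Sum of absolute errors = 13
MAE = 13 / 5 = 2.60

2.60


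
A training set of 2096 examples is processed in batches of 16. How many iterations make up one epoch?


Iterations per epoch = dataset_size / batch_size
= 2096 / 16
= 131

131


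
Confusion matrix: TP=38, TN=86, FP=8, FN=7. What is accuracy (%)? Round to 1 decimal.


Accuracy = (TP + TN) / (TP + TN + FP + FN) * 100
= (38 + 86) / (38 + 86 + 8 + 7)
= 124 / 139
= 0.8921
= 89.2%

89.2


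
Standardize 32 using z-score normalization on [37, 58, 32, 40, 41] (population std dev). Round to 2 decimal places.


Mean = (37 + 58 + 32 + 40 + 41) / 5 = 41.6
Variance = sum((x_i - mean)^2) / n = 77.04
Std = sqrt(77.04) = 8.7772
Z = (x - mean) / std
= (32 - 41.6) / 8.7772
= -9.6 / 8.7772
= -1.09

-1.09


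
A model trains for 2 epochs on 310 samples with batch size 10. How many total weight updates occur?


Iterations per epoch = 310 / 10 = 31
Total updates = iterations_per_epoch * epochs
= 31 * 2
= 62

62


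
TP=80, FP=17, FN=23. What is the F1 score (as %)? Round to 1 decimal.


Precision = TP / (TP + FP) = 80 / 97 = 0.8247
Recall = TP / (TP + FN) = 80 / 103 = 0.7767
F1 = 2 * P * R / (P + R)
= 2 * 0.8247 * 0.7767 / (0.8247 + 0.7767)
= 1.2812 / 1.6014
= 0.8
As percentage: 80.0%

80.0


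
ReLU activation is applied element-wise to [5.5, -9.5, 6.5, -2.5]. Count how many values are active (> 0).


ReLU(x) = max(0, x) for each element:
ReLU(5.5) = 5.5
ReLU(-9.5) = 0
ReLU(6.5) = 6.5
ReLU(-2.5) = 0
Active neurons (>0): 2

2


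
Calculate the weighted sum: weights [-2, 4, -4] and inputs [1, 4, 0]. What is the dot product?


Element-wise products:
-2 * 1 = -2
4 * 4 = 16
-4 * 0 = 0
Sum = -2 + 16 + 0
= 14

14


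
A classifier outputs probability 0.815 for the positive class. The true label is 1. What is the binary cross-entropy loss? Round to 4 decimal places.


For y=1: Loss = -log(p)
= -log(0.815)
= -(-0.2046)
= 0.2046

0.2046


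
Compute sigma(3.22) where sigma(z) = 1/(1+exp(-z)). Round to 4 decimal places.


sigmoid(z) = 1 / (1 + exp(-z))
exp(-(3.22)) = exp(-3.22) = 0.04
1 + 0.04 = 1.04
1 / 1.04 = 0.9616

0.9616


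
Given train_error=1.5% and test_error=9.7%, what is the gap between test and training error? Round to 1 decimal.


Generalization gap = test_error - train_error
= 9.7 - 1.5
= 8.2%
A moderate gap.

8.2


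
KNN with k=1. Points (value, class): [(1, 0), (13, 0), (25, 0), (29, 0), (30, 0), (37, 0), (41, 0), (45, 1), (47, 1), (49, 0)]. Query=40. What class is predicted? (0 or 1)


Distances from query 40:
Point 41 (class 0): distance = 1
K=1 nearest neighbors: classes = [0]
Votes for class 1: 0 / 1
Majority vote => class 0

0


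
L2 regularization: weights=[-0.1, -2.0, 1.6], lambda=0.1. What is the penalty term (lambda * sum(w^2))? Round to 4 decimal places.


Squaring each weight:
(-0.1)^2 = 0.01
(-2.0)^2 = 4.0
1.6^2 = 2.56
Sum of squares = 6.57
Penalty = 0.1 * 6.57 = 0.6570

0.6570


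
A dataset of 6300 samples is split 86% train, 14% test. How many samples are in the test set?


Train samples = 6300 * 86% = 5418
Test samples = 6300 - 5418
= 882

882


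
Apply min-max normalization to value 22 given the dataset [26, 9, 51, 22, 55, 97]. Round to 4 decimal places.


Min = 9, Max = 97
Range = 97 - 9 = 88
Scaled = (x - min) / (max - min)
= (22 - 9) / 88
= 13 / 88
= 0.1477

0.1477


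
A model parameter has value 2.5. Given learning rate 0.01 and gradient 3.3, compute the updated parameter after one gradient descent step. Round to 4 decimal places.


w_new = w_old - lr * gradient
= 2.5 - 0.01 * 3.3
= 2.5 - (0.033)
= 2.4670

2.4670


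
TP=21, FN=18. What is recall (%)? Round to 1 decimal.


Recall = TP / (TP + FN) * 100
= 21 / (21 + 18)
= 21 / 39
= 0.5385
= 53.8%

53.8


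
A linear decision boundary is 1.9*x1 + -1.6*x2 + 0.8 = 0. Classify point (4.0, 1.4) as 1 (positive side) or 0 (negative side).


Compute 1.9 * 4.0 + -1.6 * 1.4 + 0.8
= 7.6 + -2.24 + 0.8
= 6.16
Since 6.16 >= 0, the point is on the positive side.

1


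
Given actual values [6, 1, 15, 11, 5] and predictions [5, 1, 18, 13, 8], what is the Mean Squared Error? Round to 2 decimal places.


Differences: [1, 0, -3, -2, -3]
Squared errors: [1, 0, 9, 4, 9]
Sum of squared errors = 23
MSE = 23 / 5 = 4.60

4.60


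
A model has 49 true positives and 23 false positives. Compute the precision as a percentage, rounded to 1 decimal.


Precision = TP / (TP + FP) * 100
= 49 / (49 + 23)
= 49 / 72
= 0.6806
= 68.1%

68.1


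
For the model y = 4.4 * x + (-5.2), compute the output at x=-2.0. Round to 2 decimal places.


y = 4.4 * -2.0 + (-5.2)
= -8.8 + (-5.2)
= -14.00

-14.00


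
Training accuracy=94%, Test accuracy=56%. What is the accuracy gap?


Gap = train_accuracy - test_accuracy
= 94 - 56
= 38%
This large gap strongly indicates overfitting.

38


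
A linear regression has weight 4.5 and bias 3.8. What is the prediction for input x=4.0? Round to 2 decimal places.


y = 4.5 * 4.0 + (3.8)
= 18.0 + (3.8)
= 21.80

21.80


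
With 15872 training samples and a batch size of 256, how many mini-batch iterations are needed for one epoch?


Iterations per epoch = dataset_size / batch_size
= 15872 / 256
= 62

62


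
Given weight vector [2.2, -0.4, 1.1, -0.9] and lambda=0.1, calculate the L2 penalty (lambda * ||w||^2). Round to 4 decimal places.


Squaring each weight:
2.2^2 = 4.84
(-0.4)^2 = 0.16
1.1^2 = 1.21
(-0.9)^2 = 0.81
Sum of squares = 7.02
Penalty = 0.1 * 7.02 = 0.7020

0.7020


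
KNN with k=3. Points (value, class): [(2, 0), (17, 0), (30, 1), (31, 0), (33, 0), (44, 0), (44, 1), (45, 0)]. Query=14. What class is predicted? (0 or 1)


Distances from query 14:
Point 17 (class 0): distance = 3
Point 2 (class 0): distance = 12
Point 30 (class 1): distance = 16
K=3 nearest neighbors: classes = [0, 0, 1]
Votes for class 1: 1 / 3
Majority vote => class 0

0


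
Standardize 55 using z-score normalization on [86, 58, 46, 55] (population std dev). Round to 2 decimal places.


Mean = (86 + 58 + 46 + 55) / 4 = 61.25
Variance = sum((x_i - mean)^2) / n = 223.6875
Std = sqrt(223.6875) = 14.9562
Z = (x - mean) / std
= (55 - 61.25) / 14.9562
= -6.25 / 14.9562
= -0.42

-0.42


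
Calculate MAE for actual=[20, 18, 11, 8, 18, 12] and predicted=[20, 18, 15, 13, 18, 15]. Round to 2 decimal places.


Absolute errors: [0, 0, 4, 5, 0, 3]
Sum of absolute errors = 12
MAE = 12 / 6 = 2.00

2.00


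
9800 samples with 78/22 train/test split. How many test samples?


Train samples = 9800 * 78% = 7644
Test samples = 9800 - 7644
= 2156

2156


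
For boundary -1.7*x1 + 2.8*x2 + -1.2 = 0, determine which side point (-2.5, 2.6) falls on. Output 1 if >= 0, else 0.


Compute -1.7 * -2.5 + 2.8 * 2.6 + -1.2
= 4.25 + 7.28 + -1.2
= 10.33
Since 10.33 >= 0, the point is on the positive side.

1


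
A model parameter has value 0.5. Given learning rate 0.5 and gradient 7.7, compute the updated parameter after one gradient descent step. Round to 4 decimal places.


w_new = w_old - lr * gradient
= 0.5 - 0.5 * 7.7
= 0.5 - (3.85)
= -3.3500

-3.3500


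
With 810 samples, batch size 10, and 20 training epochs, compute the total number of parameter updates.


Iterations per epoch = 810 / 10 = 81
Total updates = iterations_per_epoch * epochs
= 81 * 20
= 1620

1620


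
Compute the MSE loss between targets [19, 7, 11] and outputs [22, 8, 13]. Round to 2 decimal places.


Differences: [-3, -1, -2]
Squared errors: [9, 1, 4]
Sum of squared errors = 14
MSE = 14 / 3 = 4.67

4.67


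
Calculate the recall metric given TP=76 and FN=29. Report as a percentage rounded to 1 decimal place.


Recall = TP / (TP + FN) * 100
= 76 / (76 + 29)
= 76 / 105
= 0.7238
= 72.4%

72.4


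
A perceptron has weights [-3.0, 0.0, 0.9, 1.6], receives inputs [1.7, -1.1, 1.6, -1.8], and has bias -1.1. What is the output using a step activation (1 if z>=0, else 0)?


z = w . x + b
= -3.0*1.7 + 0.0*-1.1 + 0.9*1.6 + 1.6*-1.8 + -1.1
= -5.1 + -0.0 + 1.44 + -2.88 + -1.1
= -6.54 + -1.1
= -7.64
Since z = -7.64 < 0, output = 0

0


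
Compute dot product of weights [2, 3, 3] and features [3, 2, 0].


Element-wise products:
2 * 3 = 6
3 * 2 = 6
3 * 0 = 0
Sum = 6 + 6 + 0
= 12

12


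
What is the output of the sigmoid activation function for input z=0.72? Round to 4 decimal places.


sigmoid(z) = 1 / (1 + exp(-z))
exp(-(0.72)) = exp(-0.72) = 0.4868
1 + 0.4868 = 1.4868
1 / 1.4868 = 0.6726

0.6726


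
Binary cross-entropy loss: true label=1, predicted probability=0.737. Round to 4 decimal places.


For y=1: Loss = -log(p)
= -log(0.737)
= -(-0.3052)
= 0.3052

0.3052


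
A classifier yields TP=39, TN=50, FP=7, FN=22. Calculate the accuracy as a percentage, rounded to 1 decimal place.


Accuracy = (TP + TN) / (TP + TN + FP + FN) * 100
= (39 + 50) / (39 + 50 + 7 + 22)
= 89 / 118
= 0.7542
= 75.4%

75.4


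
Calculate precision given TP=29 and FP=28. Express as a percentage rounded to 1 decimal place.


Precision = TP / (TP + FP) * 100
= 29 / (29 + 28)
= 29 / 57
= 0.5088
= 50.9%

50.9


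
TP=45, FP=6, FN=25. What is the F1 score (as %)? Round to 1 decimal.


Precision = TP / (TP + FP) = 45 / 51 = 0.8824
Recall = TP / (TP + FN) = 45 / 70 = 0.6429
F1 = 2 * P * R / (P + R)
= 2 * 0.8824 * 0.6429 / (0.8824 + 0.6429)
= 1.1345 / 1.5252
= 0.7438
As percentage: 74.4%

74.4


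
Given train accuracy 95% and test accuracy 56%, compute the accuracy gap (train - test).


Gap = train_accuracy - test_accuracy
= 95 - 56
= 39%
This large gap strongly indicates overfitting.

39


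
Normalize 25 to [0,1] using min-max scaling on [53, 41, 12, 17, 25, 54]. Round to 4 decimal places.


Min = 12, Max = 54
Range = 54 - 12 = 42
Scaled = (x - min) / (max - min)
= (25 - 12) / 42
= 13 / 42
= 0.3095

0.3095


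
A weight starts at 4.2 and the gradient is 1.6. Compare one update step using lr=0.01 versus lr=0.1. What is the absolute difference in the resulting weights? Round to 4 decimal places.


With lr=0.01: w_new = 4.2 - 0.01 * 1.6 = 4.184
With lr=0.1: w_new = 4.2 - 0.1 * 1.6 = 4.04
Absolute difference = |4.184 - 4.04|
= 0.1440

0.1440


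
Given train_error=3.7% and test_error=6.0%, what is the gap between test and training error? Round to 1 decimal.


Generalization gap = test_error - train_error
= 6.0 - 3.7
= 2.3%
A moderate gap.

2.3


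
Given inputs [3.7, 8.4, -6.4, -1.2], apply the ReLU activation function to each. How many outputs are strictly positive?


ReLU(x) = max(0, x) for each element:
ReLU(3.7) = 3.7
ReLU(8.4) = 8.4
ReLU(-6.4) = 0
ReLU(-1.2) = 0
Active neurons (>0): 2

2


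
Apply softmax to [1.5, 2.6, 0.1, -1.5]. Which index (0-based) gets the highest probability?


Softmax is a monotonic transformation, so it preserves the argmax.
We need to find the index of the maximum logit.
Index 0: 1.5
Index 1: 2.6
Index 2: 0.1
Index 3: -1.5
Maximum logit = 2.6 at index 1

1


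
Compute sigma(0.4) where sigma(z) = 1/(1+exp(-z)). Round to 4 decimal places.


sigmoid(z) = 1 / (1 + exp(-z))
exp(-(0.4)) = exp(-0.4) = 0.6703
1 + 0.6703 = 1.6703
1 / 1.6703 = 0.5987

0.5987


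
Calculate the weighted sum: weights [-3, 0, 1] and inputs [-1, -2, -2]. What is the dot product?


Element-wise products:
-3 * -1 = 3
0 * -2 = 0
1 * -2 = -2
Sum = 3 + 0 + -2
= 1

1


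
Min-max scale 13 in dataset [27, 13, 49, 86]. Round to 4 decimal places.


Min = 13, Max = 86
Range = 86 - 13 = 73
Scaled = (x - min) / (max - min)
= (13 - 13) / 73
= 0 / 73
= 0.0000

0.0000


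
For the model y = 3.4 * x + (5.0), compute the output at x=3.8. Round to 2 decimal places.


y = 3.4 * 3.8 + (5.0)
= 12.92 + (5.0)
= 17.92

17.92


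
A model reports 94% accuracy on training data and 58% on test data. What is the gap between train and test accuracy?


Gap = train_accuracy - test_accuracy
= 94 - 58
= 36%
This large gap strongly indicates overfitting.

36


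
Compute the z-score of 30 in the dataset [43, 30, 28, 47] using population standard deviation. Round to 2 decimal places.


Mean = (43 + 30 + 28 + 47) / 4 = 37.0
Variance = sum((x_i - mean)^2) / n = 66.5
Std = sqrt(66.5) = 8.1548
Z = (x - mean) / std
= (30 - 37.0) / 8.1548
= -7.0 / 8.1548
= -0.86

-0.86


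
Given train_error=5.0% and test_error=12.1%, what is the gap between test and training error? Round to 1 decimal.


Generalization gap = test_error - train_error
= 12.1 - 5.0
= 7.1%
A moderate gap.

7.1


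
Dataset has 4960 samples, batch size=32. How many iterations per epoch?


Iterations per epoch = dataset_size / batch_size
= 4960 / 32
= 155

155


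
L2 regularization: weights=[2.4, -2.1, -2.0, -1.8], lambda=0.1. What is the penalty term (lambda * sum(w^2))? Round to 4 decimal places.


Squaring each weight:
2.4^2 = 5.76
(-2.1)^2 = 4.41
(-2.0)^2 = 4.0
(-1.8)^2 = 3.24
Sum of squares = 17.41
Penalty = 0.1 * 17.41 = 1.7410

1.7410


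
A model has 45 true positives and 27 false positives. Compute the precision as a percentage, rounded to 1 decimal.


Precision = TP / (TP + FP) * 100
= 45 / (45 + 27)
= 45 / 72
= 0.625
= 62.5%

62.5


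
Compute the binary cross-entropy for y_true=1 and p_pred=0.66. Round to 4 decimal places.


For y=1: Loss = -log(p)
= -log(0.66)
= -(-0.4155)
= 0.4155

0.4155


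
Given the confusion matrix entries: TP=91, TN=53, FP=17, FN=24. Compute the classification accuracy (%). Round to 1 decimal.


Accuracy = (TP + TN) / (TP + TN + FP + FN) * 100
= (91 + 53) / (91 + 53 + 17 + 24)
= 144 / 185
= 0.7784
= 77.8%

77.8


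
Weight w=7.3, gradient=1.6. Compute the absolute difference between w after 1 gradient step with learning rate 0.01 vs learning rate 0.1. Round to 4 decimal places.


With lr=0.01: w_new = 7.3 - 0.01 * 1.6 = 7.284
With lr=0.1: w_new = 7.3 - 0.1 * 1.6 = 7.14
Absolute difference = |7.284 - 7.14|
= 0.1440

0.1440


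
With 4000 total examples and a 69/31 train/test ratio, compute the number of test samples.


Train samples = 4000 * 69% = 2760
Test samples = 4000 - 2760
= 1240

1240


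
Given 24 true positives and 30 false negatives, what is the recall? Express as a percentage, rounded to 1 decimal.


Recall = TP / (TP + FN) * 100
= 24 / (24 + 30)
= 24 / 54
= 0.4444
= 44.4%

44.4


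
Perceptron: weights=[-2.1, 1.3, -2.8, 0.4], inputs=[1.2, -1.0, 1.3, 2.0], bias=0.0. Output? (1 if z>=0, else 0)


z = w . x + b
= -2.1*1.2 + 1.3*-1.0 + -2.8*1.3 + 0.4*2.0 + 0.0
= -2.52 + -1.3 + -3.64 + 0.8 + 0.0
= -6.66 + 0.0
= -6.66
Since z = -6.66 < 0, output = 0

0


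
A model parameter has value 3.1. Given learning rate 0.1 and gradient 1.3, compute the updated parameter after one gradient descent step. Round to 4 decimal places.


w_new = w_old - lr * gradient
= 3.1 - 0.1 * 1.3
= 3.1 - (0.13)
= 2.9700

2.9700


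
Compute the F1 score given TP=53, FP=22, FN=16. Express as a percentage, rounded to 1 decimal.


Precision = TP / (TP + FP) = 53 / 75 = 0.7067
Recall = TP / (TP + FN) = 53 / 69 = 0.7681
F1 = 2 * P * R / (P + R)
= 2 * 0.7067 * 0.7681 / (0.7067 + 0.7681)
= 1.0856 / 1.4748
= 0.7361
As percentage: 73.6%

73.6


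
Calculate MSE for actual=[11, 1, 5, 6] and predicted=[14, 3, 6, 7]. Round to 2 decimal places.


Differences: [-3, -2, -1, -1]
Squared errors: [9, 4, 1, 1]
Sum of squared errors = 15
MSE = 15 / 4 = 3.75

3.75


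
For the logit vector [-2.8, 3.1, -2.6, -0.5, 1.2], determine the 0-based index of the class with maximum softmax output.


Softmax is a monotonic transformation, so it preserves the argmax.
We need to find the index of the maximum logit.
Index 0: -2.8
Index 1: 3.1
Index 2: -2.6
Index 3: -0.5
Index 4: 1.2
Maximum logit = 3.1 at index 1

1


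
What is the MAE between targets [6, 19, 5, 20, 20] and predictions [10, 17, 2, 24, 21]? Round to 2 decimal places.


Absolute errors: [4, 2, 3, 4, 1]
Sum of absolute errors = 14
MAE = 14 / 5 = 2.80

2.80


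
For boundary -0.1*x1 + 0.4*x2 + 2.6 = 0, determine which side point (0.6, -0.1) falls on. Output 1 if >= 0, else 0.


Compute -0.1 * 0.6 + 0.4 * -0.1 + 2.6
= -0.06 + -0.04 + 2.6
= 2.5
Since 2.5 >= 0, the point is on the positive side.

1


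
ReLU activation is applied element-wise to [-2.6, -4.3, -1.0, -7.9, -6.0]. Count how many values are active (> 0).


ReLU(x) = max(0, x) for each element:
ReLU(-2.6) = 0
ReLU(-4.3) = 0
ReLU(-1.0) = 0
ReLU(-7.9) = 0
ReLU(-6.0) = 0
Active neurons (>0): 0

0


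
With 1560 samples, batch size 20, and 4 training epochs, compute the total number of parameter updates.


Iterations per epoch = 1560 / 20 = 78
Total updates = iterations_per_epoch * epochs
= 78 * 4
= 312

312


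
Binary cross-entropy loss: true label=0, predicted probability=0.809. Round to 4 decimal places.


For y=0: Loss = -log(1-p)
= -log(1 - 0.809)
= -log(0.191)
= -(-1.6555)
= 1.6555

1.6555


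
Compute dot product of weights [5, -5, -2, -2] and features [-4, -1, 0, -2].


Element-wise products:
5 * -4 = -20
-5 * -1 = 5
-2 * 0 = 0
-2 * -2 = 4
Sum = -20 + 5 + 0 + 4
= -11

-11


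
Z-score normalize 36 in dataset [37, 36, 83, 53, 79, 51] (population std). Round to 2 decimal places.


Mean = (37 + 36 + 83 + 53 + 79 + 51) / 6 = 56.5
Variance = sum((x_i - mean)^2) / n = 341.9167
Std = sqrt(341.9167) = 18.491
Z = (x - mean) / std
= (36 - 56.5) / 18.491
= -20.5 / 18.491
= -1.11

-1.11


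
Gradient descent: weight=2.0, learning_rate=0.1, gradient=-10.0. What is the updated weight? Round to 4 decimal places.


w_new = w_old - lr * gradient
= 2.0 - 0.1 * -10.0
= 2.0 - (-1.0)
= 3.0000

3.0000


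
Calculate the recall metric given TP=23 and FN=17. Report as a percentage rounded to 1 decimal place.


Recall = TP / (TP + FN) * 100
= 23 / (23 + 17)
= 23 / 40
= 0.575
= 57.5%

57.5


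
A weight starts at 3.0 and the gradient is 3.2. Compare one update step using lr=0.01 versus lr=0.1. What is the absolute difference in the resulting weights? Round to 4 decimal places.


With lr=0.01: w_new = 3.0 - 0.01 * 3.2 = 2.968
With lr=0.1: w_new = 3.0 - 0.1 * 3.2 = 2.68
Absolute difference = |2.968 - 2.68|
= 0.2880

0.2880


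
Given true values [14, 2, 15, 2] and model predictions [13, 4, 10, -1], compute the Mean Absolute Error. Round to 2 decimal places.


Absolute errors: [1, 2, 5, 3]
Sum of absolute errors = 11
MAE = 11 / 4 = 2.75

2.75


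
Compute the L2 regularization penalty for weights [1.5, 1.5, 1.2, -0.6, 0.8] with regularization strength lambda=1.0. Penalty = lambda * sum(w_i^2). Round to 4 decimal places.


Squaring each weight:
1.5^2 = 2.25
1.5^2 = 2.25
1.2^2 = 1.44
(-0.6)^2 = 0.36
0.8^2 = 0.64
Sum of squares = 6.94
Penalty = 1.0 * 6.94 = 6.9400

6.9400


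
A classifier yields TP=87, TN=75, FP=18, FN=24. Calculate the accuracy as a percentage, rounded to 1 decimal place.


Accuracy = (TP + TN) / (TP + TN + FP + FN) * 100
= (87 + 75) / (87 + 75 + 18 + 24)
= 162 / 204
= 0.7941
= 79.4%

79.4


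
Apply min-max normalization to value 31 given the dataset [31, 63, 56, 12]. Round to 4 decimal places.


Min = 12, Max = 63
Range = 63 - 12 = 51
Scaled = (x - min) / (max - min)
= (31 - 12) / 51
= 19 / 51
= 0.3725

0.3725


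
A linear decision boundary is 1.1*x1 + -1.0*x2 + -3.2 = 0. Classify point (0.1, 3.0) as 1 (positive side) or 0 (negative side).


Compute 1.1 * 0.1 + -1.0 * 3.0 + -3.2
= 0.11 + -3.0 + -3.2
= -6.09
Since -6.09 < 0, the point is on the negative side.

0


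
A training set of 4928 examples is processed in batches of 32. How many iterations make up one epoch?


Iterations per epoch = dataset_size / batch_size
= 4928 / 32
= 154

154


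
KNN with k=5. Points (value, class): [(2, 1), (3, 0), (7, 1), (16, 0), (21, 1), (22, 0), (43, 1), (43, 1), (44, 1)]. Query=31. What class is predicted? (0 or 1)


Distances from query 31:
Point 22 (class 0): distance = 9
Point 21 (class 1): distance = 10
Point 43 (class 1): distance = 12
Point 43 (class 1): distance = 12
Point 44 (class 1): distance = 13
K=5 nearest neighbors: classes = [0, 1, 1, 1, 1]
Votes for class 1: 4 / 5
Majority vote => class 1

1


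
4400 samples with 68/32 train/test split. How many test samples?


Train samples = 4400 * 68% = 2992
Test samples = 4400 - 2992
= 1408

1408


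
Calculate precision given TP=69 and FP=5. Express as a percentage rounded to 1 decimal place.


Precision = TP / (TP + FP) * 100
= 69 / (69 + 5)
= 69 / 74
= 0.9324
= 93.2%

93.2
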